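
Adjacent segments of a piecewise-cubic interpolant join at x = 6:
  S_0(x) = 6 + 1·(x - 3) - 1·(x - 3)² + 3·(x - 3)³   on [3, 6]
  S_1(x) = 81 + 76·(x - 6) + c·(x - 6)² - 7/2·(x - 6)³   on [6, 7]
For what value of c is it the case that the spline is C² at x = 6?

S_0''(x) = -2 + 18·(x - 3), so S_0''(6) = 52. On the right, S_1''(6) = 2c, so c = 26.

26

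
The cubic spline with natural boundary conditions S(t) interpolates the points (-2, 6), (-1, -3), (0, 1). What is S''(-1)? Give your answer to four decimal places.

19.5000

Let M_i = S''(x_i). Step sizes h_i = 1, 1; slopes of the chords Δ_i = (y_(i+1) - y_i)/h_i = -9, 4.
  1·M_0 + 4·M_1 + 1·M_2 = 6(Δ_1 - Δ_0) = 78
Natural end conditions: M_0 = M_2 = 0.
Hence M_0 = 0, M_1 = 39/2, M_2 = 0.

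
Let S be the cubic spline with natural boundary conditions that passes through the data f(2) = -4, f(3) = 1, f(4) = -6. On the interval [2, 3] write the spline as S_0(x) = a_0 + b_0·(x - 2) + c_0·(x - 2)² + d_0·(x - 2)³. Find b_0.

8

With m_i denoting the second derivative at x_i, h_i = 1, 1, and Δ_i = (y_(i+1) − y_i)/h_i = 5, -7:
  1·m_0 + 4·m_1 + 1·m_2 = 6(Δ_1 - Δ_0) = -72
Natural end conditions: m_0 = m_2 = 0.
Solving: m_0 = 0, m_1 = -18, m_2 = 0.
On [2, 3], with S_0(x) = a_0 + b_0·(x - 2) + c_0·(x - 2)² + d_0·(x - 2)³: c_0 = m_0/2 = 0, d_0 = (m_1 - m_0)/(6h_0) = -3, b_0 = Δ_0 - h_0(2m_0 + m_1)/6 = 8.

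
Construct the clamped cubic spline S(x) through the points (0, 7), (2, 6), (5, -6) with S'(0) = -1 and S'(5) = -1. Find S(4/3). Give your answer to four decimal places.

6.8074

Put m_i = S'' at the i-th knot. Here h = (2, 3) and Δ = (-1/2, -4), so the interior equations h_(i-1)·m_(i-1) + 2(h_(i-1)+h_i)·m_i + h_i·m_(i+1) = 6(Δ_i − Δ_(i-1)) read
  2·m_0 + 10·m_1 + 3·m_2 = 6(Δ_1 - Δ_0) = -21
Clamped end conditions give two more equations: 2h_0·m_0 + h_0·m_1 = 6(Δ_0 - S'(0)) = 3 and h_1·m_1 + 2h_1·m_2 = 6(S'(5) - Δ_1) = 18.
Solving the tridiagonal system: m_0 = 57/20, m_1 = -21/5, m_2 = 51/10.
On [0, 2], S(x) = 7 - 1·x + 57/40·x² - 47/80·x³.
With x = 4/3: S(4/3) = 919/135.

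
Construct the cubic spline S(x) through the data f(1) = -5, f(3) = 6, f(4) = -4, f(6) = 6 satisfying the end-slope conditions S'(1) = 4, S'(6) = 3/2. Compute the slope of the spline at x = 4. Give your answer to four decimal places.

Put M_i = S'' at the i-th knot. Here h = (2, 1, 2) and Δ = (11/2, -10, 5), so the interior equations h_(i-1)·M_(i-1) + 2(h_(i-1)+h_i)·M_i + h_i·M_(i+1) = 6(Δ_i − Δ_(i-1)) read
  2·M_0 + 6·M_1 + 1·M_2 = 6(Δ_1 - Δ_0) = -93
  1·M_1 + 6·M_2 + 2·M_3 = 6(Δ_2 - Δ_1) = 90
Clamped end conditions give two more equations: 2h_0·M_0 + h_0·M_1 = 6(Δ_0 - S'(1)) = 9 and h_2·M_2 + 2h_2·M_3 = 6(S'(6) - Δ_2) = -21.
Forward elimination and back-substitution give M_0 = 29/2, M_1 = -49/2, M_2 = 25, M_3 = -71/4.
On [4, 6], S'(x) = b_2 + 2c_2·(x - 4) + 3d_2·(x - 4)² with b_2 = Δ_2 - h_2(2M_2 + M_3)/6 = -23/4, c_2 = M_2/2 = 25/2, d_2 = (M_3 - M_2)/(6h_2) = -57/16. So S'(4) = -23/4.

-5.7500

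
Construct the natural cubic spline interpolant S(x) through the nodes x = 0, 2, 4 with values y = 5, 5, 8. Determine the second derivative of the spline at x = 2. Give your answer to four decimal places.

Put M_i = S'' at the i-th knot. Here h = (2, 2) and Δ = (0, 3/2), so the interior equations h_(i-1)·M_(i-1) + 2(h_(i-1)+h_i)·M_i + h_i·M_(i+1) = 6(Δ_i − Δ_(i-1)) read
  2·M_0 + 8·M_1 + 2·M_2 = 6(Δ_1 - Δ_0) = 9
Natural end conditions: M_0 = M_2 = 0.
Forward elimination and back-substitution give M_0 = 0, M_1 = 9/8, M_2 = 0.

1.1250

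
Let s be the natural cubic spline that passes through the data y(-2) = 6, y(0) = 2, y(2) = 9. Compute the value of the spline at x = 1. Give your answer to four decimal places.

With M_i denoting the second derivative at x_i, h_i = 2, 2, and Δ_i = (y_(i+1) − y_i)/h_i = -2, 7/2:
  2·M_0 + 8·M_1 + 2·M_2 = 6(Δ_1 - Δ_0) = 33
Natural end conditions: M_0 = M_2 = 0.
Forward elimination and back-substitution give M_0 = 0, M_1 = 33/8, M_2 = 0.
On [0, 2], s(x) = 2 + 3/4·x + 33/16·x² - 11/32·x³.
With x = 1: s(1) = 143/32.

4.4688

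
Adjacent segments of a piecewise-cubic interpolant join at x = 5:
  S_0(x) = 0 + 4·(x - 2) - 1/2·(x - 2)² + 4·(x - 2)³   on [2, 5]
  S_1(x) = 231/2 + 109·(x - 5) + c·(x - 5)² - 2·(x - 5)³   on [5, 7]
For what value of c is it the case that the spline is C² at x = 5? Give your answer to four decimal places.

S_0''(x) = -1 + 24·(x - 2), so S_0''(5) = 71. On the right, S_1''(5) = 2c, so c = 71/2.

35.5000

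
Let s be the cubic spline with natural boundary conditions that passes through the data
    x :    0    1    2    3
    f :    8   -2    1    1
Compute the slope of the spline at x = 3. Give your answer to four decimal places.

Write M_i for s''(x_i). With h_i = 1, 1, 1 and divided differences Δ_i = -10, 3, 0, the continuity of s' gives the tridiagonal system
  1·M_0 + 4·M_1 + 1·M_2 = 6(Δ_1 - Δ_0) = 78
  1·M_1 + 4·M_2 + 1·M_3 = 6(Δ_2 - Δ_1) = -18
Natural end conditions: M_0 = M_3 = 0.
Forward elimination and back-substitution give M_0 = 0, M_1 = 22, M_2 = -10, M_3 = 0.
On [2, 3], s'(x) = b_2 + 2c_2·(x - 2) + 3d_2·(x - 2)² with b_2 = Δ_2 - h_2(2M_2 + M_3)/6 = 10/3, c_2 = M_2/2 = -5, d_2 = (M_3 - M_2)/(6h_2) = 5/3. So s'(3) = -5/3.

-1.6667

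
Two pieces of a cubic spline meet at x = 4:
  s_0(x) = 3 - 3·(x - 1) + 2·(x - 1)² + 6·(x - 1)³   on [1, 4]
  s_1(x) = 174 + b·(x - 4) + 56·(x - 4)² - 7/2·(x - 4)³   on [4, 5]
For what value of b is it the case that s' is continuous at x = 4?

s_0'(x) = -3 + 4·(x - 1) + 18·(x - 1)², so s_0'(4) = 171. On the right, s_1'(4) = b, so b = 171.

171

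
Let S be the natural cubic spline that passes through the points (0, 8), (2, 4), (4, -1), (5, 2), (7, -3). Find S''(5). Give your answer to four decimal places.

-6.7266

Let M_i = S''(x_i). Step sizes h_i = 2, 2, 1, 2; slopes of the chords Δ_i = (y_(i+1) - y_i)/h_i = -2, -5/2, 3, -5/2.
  2·M_0 + 8·M_1 + 2·M_2 = 6(Δ_1 - Δ_0) = -3
  2·M_1 + 6·M_2 + 1·M_3 = 6(Δ_2 - Δ_1) = 33
  1·M_2 + 6·M_3 + 2·M_4 = 6(Δ_3 - Δ_2) = -33
Natural end conditions: M_0 = M_4 = 0.
Solving the tridiagonal system: M_0 = 0, M_1 = -567/256, M_2 = 471/64, M_3 = -861/128, M_4 = 0.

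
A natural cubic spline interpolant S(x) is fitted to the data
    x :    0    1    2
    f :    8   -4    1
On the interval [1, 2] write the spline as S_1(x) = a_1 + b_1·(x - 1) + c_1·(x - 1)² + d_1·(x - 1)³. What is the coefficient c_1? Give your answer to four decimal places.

12.7500

With M_i denoting the second derivative at x_i, h_i = 1, 1, and Δ_i = (y_(i+1) − y_i)/h_i = -12, 5:
  1·M_0 + 4·M_1 + 1·M_2 = 6(Δ_1 - Δ_0) = 102
Natural end conditions: M_0 = M_2 = 0.
Hence M_0 = 0, M_1 = 51/2, M_2 = 0.
On [1, 2], with S_1(x) = a_1 + b_1·(x - 1) + c_1·(x - 1)² + d_1·(x - 1)³: c_1 = M_1/2 = 51/4, d_1 = (M_2 - M_1)/(6h_1) = -17/4, b_1 = Δ_1 - h_1(2M_1 + M_2)/6 = -7/2.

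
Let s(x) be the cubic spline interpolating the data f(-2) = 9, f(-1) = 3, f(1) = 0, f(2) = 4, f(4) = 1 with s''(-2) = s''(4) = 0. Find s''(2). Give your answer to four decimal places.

With σ_i denoting the second derivative at x_i, h_i = 1, 2, 1, 2, and Δ_i = (y_(i+1) − y_i)/h_i = -6, -3/2, 4, -3/2:
  1·σ_0 + 6·σ_1 + 2·σ_2 = 6(Δ_1 - Δ_0) = 27
  2·σ_1 + 6·σ_2 + 1·σ_3 = 6(Δ_2 - Δ_1) = 33
  1·σ_2 + 6·σ_3 + 2·σ_4 = 6(Δ_3 - Δ_2) = -33
Natural end conditions: σ_0 = σ_4 = 0.
Hence σ_0 = 0, σ_1 = 161/62, σ_2 = 177/31, σ_3 = -200/31, σ_4 = 0.

-6.4516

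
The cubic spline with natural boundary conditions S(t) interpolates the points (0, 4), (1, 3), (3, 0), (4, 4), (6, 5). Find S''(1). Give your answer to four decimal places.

-2.9194

With σ_i denoting the second derivative at x_i, h_i = 1, 2, 1, 2, and Δ_i = (y_(i+1) − y_i)/h_i = -1, -3/2, 4, 1/2:
  1·σ_0 + 6·σ_1 + 2·σ_2 = 6(Δ_1 - Δ_0) = -3
  2·σ_1 + 6·σ_2 + 1·σ_3 = 6(Δ_2 - Δ_1) = 33
  1·σ_2 + 6·σ_3 + 2·σ_4 = 6(Δ_3 - Δ_2) = -21
Natural end conditions: σ_0 = σ_4 = 0.
Solving the tridiagonal system: σ_0 = 0, σ_1 = -181/62, σ_2 = 225/31, σ_3 = -146/31, σ_4 = 0.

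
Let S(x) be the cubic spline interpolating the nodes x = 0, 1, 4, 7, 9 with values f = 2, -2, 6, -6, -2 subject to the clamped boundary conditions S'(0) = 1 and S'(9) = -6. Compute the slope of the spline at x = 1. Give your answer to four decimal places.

With M_i denoting the second derivative at x_i, h_i = 1, 3, 3, 2, and Δ_i = (y_(i+1) − y_i)/h_i = -4, 8/3, -4, 2:
  1·M_0 + 8·M_1 + 3·M_2 = 6(Δ_1 - Δ_0) = 40
  3·M_1 + 12·M_2 + 3·M_3 = 6(Δ_2 - Δ_1) = -40
  3·M_2 + 10·M_3 + 2·M_4 = 6(Δ_3 - Δ_2) = 36
Clamped end conditions give two more equations: 2h_0·M_0 + h_0·M_1 = 6(Δ_0 - S'(0)) = -30 and h_3·M_3 + 2h_3·M_4 = 6(S'(9) - Δ_3) = -48.
Solving the tridiagonal system: M_0 = -2990/147, M_1 = 1570/147, M_2 = -410/49, M_3 = 1390/147, M_4 = -2459/147.
On [1, 4], S'(x) = b_1 + 2c_1·(x - 1) + 3d_1·(x - 1)² with b_1 = Δ_1 - h_1(2M_1 + M_2)/6 = -563/147, c_1 = M_1/2 = 785/147, d_1 = (M_2 - M_1)/(6h_1) = -200/189. So S'(1) = -563/147.

-3.8299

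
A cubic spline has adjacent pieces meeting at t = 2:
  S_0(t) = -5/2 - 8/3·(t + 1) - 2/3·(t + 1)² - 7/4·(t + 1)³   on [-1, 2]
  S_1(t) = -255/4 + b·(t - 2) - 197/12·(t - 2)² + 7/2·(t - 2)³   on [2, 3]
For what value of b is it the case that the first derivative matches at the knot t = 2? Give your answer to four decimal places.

S_0'(t) = -8/3 - 4/3·(t + 1) - 21/4·(t + 1)², so S_0'(2) = -647/12. On the right, S_1'(2) = b, so b = -647/12.

-53.9167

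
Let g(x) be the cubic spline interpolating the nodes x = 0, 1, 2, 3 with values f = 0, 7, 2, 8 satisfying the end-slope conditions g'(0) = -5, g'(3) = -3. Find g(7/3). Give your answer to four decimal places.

3.9062

With σ_i denoting the second derivative at x_i, h_i = 1, 1, 1, and Δ_i = (y_(i+1) − y_i)/h_i = 7, -5, 6:
  1·σ_0 + 4·σ_1 + 1·σ_2 = 6(Δ_1 - Δ_0) = -72
  1·σ_1 + 4·σ_2 + 1·σ_3 = 6(Δ_2 - Δ_1) = 66
Clamped end conditions give two more equations: 2h_0·σ_0 + h_0·σ_1 = 6(Δ_0 - g'(0)) = 72 and h_2·σ_2 + 2h_2·σ_3 = 6(g'(3) - Δ_2) = -54.
Solving: σ_0 = 854/15, σ_1 = -628/15, σ_2 = 578/15, σ_3 = -694/15.
On [2, 3], g(x) = 2 + 13/15·(x - 2) + 289/15·(x - 2)² - 212/15·(x - 2)³.
With (x - 2) = 1/3: g(7/3) = 1582/405.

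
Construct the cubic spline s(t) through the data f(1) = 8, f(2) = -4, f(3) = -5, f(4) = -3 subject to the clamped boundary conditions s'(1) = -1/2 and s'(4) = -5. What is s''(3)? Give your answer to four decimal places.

Put m_i = s'' at the i-th knot. Here h = (1, 1, 1) and Δ = (-12, -1, 2), so the interior equations h_(i-1)·m_(i-1) + 2(h_(i-1)+h_i)·m_i + h_i·m_(i+1) = 6(Δ_i − Δ_(i-1)) read
  1·m_0 + 4·m_1 + 1·m_2 = 6(Δ_1 - Δ_0) = 66
  1·m_1 + 4·m_2 + 1·m_3 = 6(Δ_2 - Δ_1) = 18
Clamped end conditions give two more equations: 2h_0·m_0 + h_0·m_1 = 6(Δ_0 - s'(1)) = -69 and h_2·m_2 + 2h_2·m_3 = 6(s'(4) - Δ_2) = -42.
Solving: m_0 = -242/5, m_1 = 139/5, m_2 = 16/5, m_3 = -113/5.

3.2000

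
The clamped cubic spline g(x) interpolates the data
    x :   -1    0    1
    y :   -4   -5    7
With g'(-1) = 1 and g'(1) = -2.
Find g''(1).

With σ_i denoting the second derivative at x_i, h_i = 1, 1, and Δ_i = (y_(i+1) − y_i)/h_i = -1, 12:
  1·σ_0 + 4·σ_1 + 1·σ_2 = 6(Δ_1 - Δ_0) = 78
Clamped end conditions give two more equations: 2h_0·σ_0 + h_0·σ_1 = 6(Δ_0 - g'(-1)) = -12 and h_1·σ_1 + 2h_1·σ_2 = 6(g'(1) - Δ_1) = -84.
Forward elimination and back-substitution give σ_0 = -27, σ_1 = 42, σ_2 = -63.

-63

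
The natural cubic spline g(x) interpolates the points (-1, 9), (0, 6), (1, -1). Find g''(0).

Write M_i for g''(x_i). With h_i = 1, 1 and divided differences Δ_i = -3, -7, the continuity of g' gives the tridiagonal system
  1·M_0 + 4·M_1 + 1·M_2 = 6(Δ_1 - Δ_0) = -24
Natural end conditions: M_0 = M_2 = 0.
Hence M_0 = 0, M_1 = -6, M_2 = 0.

-6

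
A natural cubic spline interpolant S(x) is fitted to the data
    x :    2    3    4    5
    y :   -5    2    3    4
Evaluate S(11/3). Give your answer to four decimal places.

2.9926

Put M_i = S'' at the i-th knot. Here h = (1, 1, 1) and Δ = (7, 1, 1), so the interior equations h_(i-1)·M_(i-1) + 2(h_(i-1)+h_i)·M_i + h_i·M_(i+1) = 6(Δ_i − Δ_(i-1)) read
  1·M_0 + 4·M_1 + 1·M_2 = 6(Δ_1 - Δ_0) = -36
  1·M_1 + 4·M_2 + 1·M_3 = 6(Δ_2 - Δ_1) = 0
Natural end conditions: M_0 = M_3 = 0.
Solving: M_0 = 0, M_1 = -48/5, M_2 = 12/5, M_3 = 0.
On [3, 4], S(x) = 2 + 19/5·(x - 3) - 24/5·(x - 3)² + 2·(x - 3)³.
With (x - 3) = 2/3: S(11/3) = 404/135.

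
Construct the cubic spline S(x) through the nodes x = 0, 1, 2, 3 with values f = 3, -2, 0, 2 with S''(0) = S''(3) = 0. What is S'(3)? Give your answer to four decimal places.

Write m_i for S''(x_i). With h_i = 1, 1, 1 and divided differences Δ_i = -5, 2, 2, the continuity of S' gives the tridiagonal system
  1·m_0 + 4·m_1 + 1·m_2 = 6(Δ_1 - Δ_0) = 42
  1·m_1 + 4·m_2 + 1·m_3 = 6(Δ_2 - Δ_1) = 0
Natural end conditions: m_0 = m_3 = 0.
Forward elimination and back-substitution give m_0 = 0, m_1 = 56/5, m_2 = -14/5, m_3 = 0.
On [2, 3], S'(x) = b_2 + 2c_2·(x - 2) + 3d_2·(x - 2)² with b_2 = Δ_2 - h_2(2m_2 + m_3)/6 = 44/15, c_2 = m_2/2 = -7/5, d_2 = (m_3 - m_2)/(6h_2) = 7/15. So S'(3) = 23/15.

1.5333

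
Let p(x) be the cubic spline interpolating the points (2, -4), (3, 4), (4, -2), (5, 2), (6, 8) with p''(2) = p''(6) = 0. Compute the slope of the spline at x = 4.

Let M_i = p''(x_i). Step sizes h_i = 1, 1, 1, 1; slopes of the chords Δ_i = (y_(i+1) - y_i)/h_i = 8, -6, 4, 6.
  1·M_0 + 4·M_1 + 1·M_2 = 6(Δ_1 - Δ_0) = -84
  1·M_1 + 4·M_2 + 1·M_3 = 6(Δ_2 - Δ_1) = 60
  1·M_2 + 4·M_3 + 1·M_4 = 6(Δ_3 - Δ_2) = 12
Natural end conditions: M_0 = M_4 = 0.
Forward elimination and back-substitution give M_0 = 0, M_1 = -186/7, M_2 = 156/7, M_3 = -18/7, M_4 = 0.
On [4, 5], p'(x) = b_2 + 2c_2·(x - 4) + 3d_2·(x - 4)² with b_2 = Δ_2 - h_2(2M_2 + M_3)/6 = -3, c_2 = M_2/2 = 78/7, d_2 = (M_3 - M_2)/(6h_2) = -29/7. So p'(4) = -3.

-3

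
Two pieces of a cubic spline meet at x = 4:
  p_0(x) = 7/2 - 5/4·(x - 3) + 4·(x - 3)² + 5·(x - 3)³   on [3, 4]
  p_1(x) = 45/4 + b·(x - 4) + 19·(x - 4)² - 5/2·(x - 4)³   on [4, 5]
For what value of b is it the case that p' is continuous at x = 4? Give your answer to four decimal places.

p_0'(x) = -5/4 + 8·(x - 3) + 15·(x - 3)², so p_0'(4) = 87/4. On the right, p_1'(4) = b, so b = 87/4.

21.7500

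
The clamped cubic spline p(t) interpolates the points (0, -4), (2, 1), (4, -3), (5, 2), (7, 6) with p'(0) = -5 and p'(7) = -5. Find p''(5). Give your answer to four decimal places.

-1.5246

With m_i denoting the second derivative at x_i, h_i = 2, 2, 1, 2, and Δ_i = (y_(i+1) − y_i)/h_i = 5/2, -2, 5, 2:
  2·m_0 + 8·m_1 + 2·m_2 = 6(Δ_1 - Δ_0) = -27
  2·m_1 + 6·m_2 + 1·m_3 = 6(Δ_2 - Δ_1) = 42
  1·m_2 + 6·m_3 + 2·m_4 = 6(Δ_3 - Δ_2) = -18
Clamped end conditions give two more equations: 2h_0·m_0 + h_0·m_1 = 6(Δ_0 - p'(0)) = 45 and h_3·m_3 + 2h_3·m_4 = 6(p'(7) - Δ_3) = -42.
Solving: m_0 = 1989/122, m_1 = -1233/122, m_2 = 648/61, m_3 = -93/61, m_4 = -594/61.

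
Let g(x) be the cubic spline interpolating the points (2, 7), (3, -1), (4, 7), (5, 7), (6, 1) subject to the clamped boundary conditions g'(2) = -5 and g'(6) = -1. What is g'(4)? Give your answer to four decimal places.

With M_i denoting the second derivative at x_i, h_i = 1, 1, 1, 1, and Δ_i = (y_(i+1) − y_i)/h_i = -8, 8, 0, -6:
  1·M_0 + 4·M_1 + 1·M_2 = 6(Δ_1 - Δ_0) = 96
  1·M_1 + 4·M_2 + 1·M_3 = 6(Δ_2 - Δ_1) = -48
  1·M_2 + 4·M_3 + 1·M_4 = 6(Δ_3 - Δ_2) = -36
Clamped end conditions give two more equations: 2h_0·M_0 + h_0·M_1 = 6(Δ_0 - g'(2)) = -18 and h_3·M_3 + 2h_3·M_4 = 6(g'(6) - Δ_3) = 30.
Solving: M_0 = -373/14, M_1 = 247/7, M_2 = -37/2, M_3 = -65/7, M_4 = 275/14.
On [4, 5], g'(x) = b_2 + 2c_2·(x - 4) + 3d_2·(x - 4)² with b_2 = Δ_2 - h_2(2M_2 + M_3)/6 = 54/7, c_2 = M_2/2 = -37/4, d_2 = (M_3 - M_2)/(6h_2) = 43/28. So g'(4) = 54/7.

7.7143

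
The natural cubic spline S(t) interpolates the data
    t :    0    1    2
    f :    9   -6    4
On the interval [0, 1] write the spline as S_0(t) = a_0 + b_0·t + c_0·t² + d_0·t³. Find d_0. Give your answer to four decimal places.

6.2500

With m_i denoting the second derivative at x_i, h_i = 1, 1, and Δ_i = (y_(i+1) − y_i)/h_i = -15, 10:
  1·m_0 + 4·m_1 + 1·m_2 = 6(Δ_1 - Δ_0) = 150
Natural end conditions: m_0 = m_2 = 0.
Solving: m_0 = 0, m_1 = 75/2, m_2 = 0.
On [0, 1], with S_0(t) = a_0 + b_0·t + c_0·t² + d_0·t³: c_0 = m_0/2 = 0, d_0 = (m_1 - m_0)/(6h_0) = 25/4, b_0 = Δ_0 - h_0(2m_0 + m_1)/6 = -85/4.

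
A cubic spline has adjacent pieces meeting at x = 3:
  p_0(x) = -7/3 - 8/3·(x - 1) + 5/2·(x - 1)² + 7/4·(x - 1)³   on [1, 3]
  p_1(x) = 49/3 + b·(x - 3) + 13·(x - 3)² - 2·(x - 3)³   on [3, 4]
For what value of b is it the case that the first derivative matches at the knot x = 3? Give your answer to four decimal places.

p_0'(x) = -8/3 + 5·(x - 1) + 21/4·(x - 1)², so p_0'(3) = 85/3. On the right, p_1'(3) = b, so b = 85/3.

28.3333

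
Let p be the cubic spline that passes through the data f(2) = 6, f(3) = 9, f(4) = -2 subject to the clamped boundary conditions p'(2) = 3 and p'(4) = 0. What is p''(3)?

-39

With σ_i denoting the second derivative at x_i, h_i = 1, 1, and Δ_i = (y_(i+1) − y_i)/h_i = 3, -11:
  1·σ_0 + 4·σ_1 + 1·σ_2 = 6(Δ_1 - Δ_0) = -84
Clamped end conditions give two more equations: 2h_0·σ_0 + h_0·σ_1 = 6(Δ_0 - p'(2)) = 0 and h_1·σ_1 + 2h_1·σ_2 = 6(p'(4) - Δ_1) = 66.
Forward elimination and back-substitution give σ_0 = 39/2, σ_1 = -39, σ_2 = 105/2.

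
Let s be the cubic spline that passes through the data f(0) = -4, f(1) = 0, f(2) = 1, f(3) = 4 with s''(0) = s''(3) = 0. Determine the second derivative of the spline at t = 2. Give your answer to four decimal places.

4.4000

With M_i denoting the second derivative at x_i, h_i = 1, 1, 1, and Δ_i = (y_(i+1) − y_i)/h_i = 4, 1, 3:
  1·M_0 + 4·M_1 + 1·M_2 = 6(Δ_1 - Δ_0) = -18
  1·M_1 + 4·M_2 + 1·M_3 = 6(Δ_2 - Δ_1) = 12
Natural end conditions: M_0 = M_3 = 0.
Hence M_0 = 0, M_1 = -28/5, M_2 = 22/5, M_3 = 0.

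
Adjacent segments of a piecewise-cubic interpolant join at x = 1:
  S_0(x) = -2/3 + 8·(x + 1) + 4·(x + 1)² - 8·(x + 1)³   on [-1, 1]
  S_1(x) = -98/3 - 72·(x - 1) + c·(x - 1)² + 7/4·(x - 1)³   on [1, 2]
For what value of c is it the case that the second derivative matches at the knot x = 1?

-44

S_0''(x) = 8 - 48·(x + 1), so S_0''(1) = -88. On the right, S_1''(1) = 2c, so c = -44.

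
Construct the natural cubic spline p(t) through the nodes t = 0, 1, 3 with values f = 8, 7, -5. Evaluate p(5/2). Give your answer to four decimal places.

-1.2188

Write M_i for p''(x_i). With h_i = 1, 2 and divided differences Δ_i = -1, -6, the continuity of p' gives the tridiagonal system
  1·M_0 + 6·M_1 + 2·M_2 = 6(Δ_1 - Δ_0) = -30
Natural end conditions: M_0 = M_2 = 0.
Solving the tridiagonal system: M_0 = 0, M_1 = -5, M_2 = 0.
On [1, 3], p(t) = 7 - 8/3·(t - 1) - 5/2·(t - 1)² + 5/12·(t - 1)³.
With (t - 1) = 3/2: p(5/2) = -39/32.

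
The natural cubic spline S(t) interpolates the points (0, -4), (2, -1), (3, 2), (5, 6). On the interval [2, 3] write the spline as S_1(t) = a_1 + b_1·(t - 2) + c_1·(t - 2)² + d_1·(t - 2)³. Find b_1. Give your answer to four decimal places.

With M_i denoting the second derivative at x_i, h_i = 2, 1, 2, and Δ_i = (y_(i+1) − y_i)/h_i = 3/2, 3, 2:
  2·M_0 + 6·M_1 + 1·M_2 = 6(Δ_1 - Δ_0) = 9
  1·M_1 + 6·M_2 + 2·M_3 = 6(Δ_2 - Δ_1) = -6
Natural end conditions: M_0 = M_3 = 0.
Hence M_0 = 0, M_1 = 12/7, M_2 = -9/7, M_3 = 0.
On [2, 3], with S_1(t) = a_1 + b_1·(t - 2) + c_1·(t - 2)² + d_1·(t - 2)³: c_1 = M_1/2 = 6/7, d_1 = (M_2 - M_1)/(6h_1) = -1/2, b_1 = Δ_1 - h_1(2M_1 + M_2)/6 = 37/14.

2.6429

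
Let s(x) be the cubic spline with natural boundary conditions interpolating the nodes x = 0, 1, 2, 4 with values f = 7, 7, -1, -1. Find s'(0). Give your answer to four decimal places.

Put M_i = s'' at the i-th knot. Here h = (1, 1, 2) and Δ = (0, -8, 0), so the interior equations h_(i-1)·M_(i-1) + 2(h_(i-1)+h_i)·M_i + h_i·M_(i+1) = 6(Δ_i − Δ_(i-1)) read
  1·M_0 + 4·M_1 + 1·M_2 = 6(Δ_1 - Δ_0) = -48
  1·M_1 + 6·M_2 + 2·M_3 = 6(Δ_2 - Δ_1) = 48
Natural end conditions: M_0 = M_3 = 0.
Forward elimination and back-substitution give M_0 = 0, M_1 = -336/23, M_2 = 240/23, M_3 = 0.
On [0, 1], s'(x) = b_0 + 2c_0·x + 3d_0·x² with b_0 = Δ_0 - h_0(2M_0 + M_1)/6 = 56/23, c_0 = M_0/2 = 0, d_0 = (M_1 - M_0)/(6h_0) = -56/23. So s'(0) = 56/23.

2.4348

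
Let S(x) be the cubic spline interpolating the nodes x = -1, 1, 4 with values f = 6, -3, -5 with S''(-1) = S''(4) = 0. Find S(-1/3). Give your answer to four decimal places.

2.5457

Let σ_i = S''(x_i). Step sizes h_i = 2, 3; slopes of the chords Δ_i = (y_(i+1) - y_i)/h_i = -9/2, -2/3.
  2·σ_0 + 10·σ_1 + 3·σ_2 = 6(Δ_1 - Δ_0) = 23
Natural end conditions: σ_0 = σ_2 = 0.
Solving: σ_0 = 0, σ_1 = 23/10, σ_2 = 0.
On [-1, 1], S(x) = 6 - 79/15·(x + 1) + 0·(x + 1)² + 23/120·(x + 1)³.
With (x + 1) = 2/3: S(-1/3) = 1031/405.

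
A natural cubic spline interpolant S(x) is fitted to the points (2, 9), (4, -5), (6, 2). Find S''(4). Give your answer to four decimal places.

7.8750

With M_i denoting the second derivative at x_i, h_i = 2, 2, and Δ_i = (y_(i+1) − y_i)/h_i = -7, 7/2:
  2·M_0 + 8·M_1 + 2·M_2 = 6(Δ_1 - Δ_0) = 63
Natural end conditions: M_0 = M_2 = 0.
Hence M_0 = 0, M_1 = 63/8, M_2 = 0.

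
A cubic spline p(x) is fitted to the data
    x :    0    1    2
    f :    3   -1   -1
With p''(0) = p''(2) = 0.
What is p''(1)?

Let m_i = p''(x_i). Step sizes h_i = 1, 1; slopes of the chords Δ_i = (y_(i+1) - y_i)/h_i = -4, 0.
  1·m_0 + 4·m_1 + 1·m_2 = 6(Δ_1 - Δ_0) = 24
Natural end conditions: m_0 = m_2 = 0.
Hence m_0 = 0, m_1 = 6, m_2 = 0.

6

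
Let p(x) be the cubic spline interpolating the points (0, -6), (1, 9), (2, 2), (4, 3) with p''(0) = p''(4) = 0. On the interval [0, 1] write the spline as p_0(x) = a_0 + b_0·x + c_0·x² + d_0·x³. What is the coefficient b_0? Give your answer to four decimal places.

Write M_i for p''(x_i). With h_i = 1, 1, 2 and divided differences Δ_i = 15, -7, 1/2, the continuity of p' gives the tridiagonal system
  1·M_0 + 4·M_1 + 1·M_2 = 6(Δ_1 - Δ_0) = -132
  1·M_1 + 6·M_2 + 2·M_3 = 6(Δ_2 - Δ_1) = 45
Natural end conditions: M_0 = M_3 = 0.
Forward elimination and back-substitution give M_0 = 0, M_1 = -837/23, M_2 = 312/23, M_3 = 0.
On [0, 1], with p_0(x) = a_0 + b_0·x + c_0·x² + d_0·x³: c_0 = M_0/2 = 0, d_0 = (M_1 - M_0)/(6h_0) = -279/46, b_0 = Δ_0 - h_0(2M_0 + M_1)/6 = 969/46.

21.0652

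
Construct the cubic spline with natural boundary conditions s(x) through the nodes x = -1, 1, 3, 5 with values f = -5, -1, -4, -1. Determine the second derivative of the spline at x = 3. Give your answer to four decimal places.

Put m_i = s'' at the i-th knot. Here h = (2, 2, 2) and Δ = (2, -3/2, 3/2), so the interior equations h_(i-1)·m_(i-1) + 2(h_(i-1)+h_i)·m_i + h_i·m_(i+1) = 6(Δ_i − Δ_(i-1)) read
  2·m_0 + 8·m_1 + 2·m_2 = 6(Δ_1 - Δ_0) = -21
  2·m_1 + 8·m_2 + 2·m_3 = 6(Δ_2 - Δ_1) = 18
Natural end conditions: m_0 = m_3 = 0.
Hence m_0 = 0, m_1 = -17/5, m_2 = 31/10, m_3 = 0.

3.1000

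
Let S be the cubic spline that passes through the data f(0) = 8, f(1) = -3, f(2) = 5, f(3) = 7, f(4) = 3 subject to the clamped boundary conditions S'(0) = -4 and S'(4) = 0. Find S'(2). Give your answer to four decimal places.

Let M_i = S''(x_i). Step sizes h_i = 1, 1, 1, 1; slopes of the chords Δ_i = (y_(i+1) - y_i)/h_i = -11, 8, 2, -4.
  1·M_0 + 4·M_1 + 1·M_2 = 6(Δ_1 - Δ_0) = 114
  1·M_1 + 4·M_2 + 1·M_3 = 6(Δ_2 - Δ_1) = -36
  1·M_2 + 4·M_3 + 1·M_4 = 6(Δ_3 - Δ_2) = -36
Clamped end conditions give two more equations: 2h_0·M_0 + h_0·M_1 = 6(Δ_0 - S'(0)) = -42 and h_3·M_3 + 2h_3·M_4 = 6(S'(4) - Δ_3) = 24.
Forward elimination and back-substitution give M_0 = -1199/28, M_1 = 611/14, M_2 = -71/4, M_3 = -121/14, M_4 = 457/28.
On [2, 3], S'(x) = b_2 + 2c_2·(x - 2) + 3d_2·(x - 2)² with b_2 = Δ_2 - h_2(2M_2 + M_3)/6 = 131/14, c_2 = M_2/2 = -71/8, d_2 = (M_3 - M_2)/(6h_2) = 85/56. So S'(2) = 131/14.

9.3571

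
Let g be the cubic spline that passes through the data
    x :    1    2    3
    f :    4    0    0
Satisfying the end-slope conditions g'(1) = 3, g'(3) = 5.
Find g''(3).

10

With M_i denoting the second derivative at x_i, h_i = 1, 1, and Δ_i = (y_(i+1) − y_i)/h_i = -4, 0:
  1·M_0 + 4·M_1 + 1·M_2 = 6(Δ_1 - Δ_0) = 24
Clamped end conditions give two more equations: 2h_0·M_0 + h_0·M_1 = 6(Δ_0 - g'(1)) = -42 and h_1·M_1 + 2h_1·M_2 = 6(g'(3) - Δ_1) = 30.
Hence M_0 = -26, M_1 = 10, M_2 = 10.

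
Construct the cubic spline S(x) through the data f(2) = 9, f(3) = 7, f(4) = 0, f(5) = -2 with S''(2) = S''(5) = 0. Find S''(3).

-10

Let σ_i = S''(x_i). Step sizes h_i = 1, 1, 1; slopes of the chords Δ_i = (y_(i+1) - y_i)/h_i = -2, -7, -2.
  1·σ_0 + 4·σ_1 + 1·σ_2 = 6(Δ_1 - Δ_0) = -30
  1·σ_1 + 4·σ_2 + 1·σ_3 = 6(Δ_2 - Δ_1) = 30
Natural end conditions: σ_0 = σ_3 = 0.
Hence σ_0 = 0, σ_1 = -10, σ_2 = 10, σ_3 = 0.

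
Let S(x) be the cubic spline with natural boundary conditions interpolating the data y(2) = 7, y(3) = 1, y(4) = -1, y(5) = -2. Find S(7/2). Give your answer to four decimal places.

Put σ_i = S'' at the i-th knot. Here h = (1, 1, 1) and Δ = (-6, -2, -1), so the interior equations h_(i-1)·σ_(i-1) + 2(h_(i-1)+h_i)·σ_i + h_i·σ_(i+1) = 6(Δ_i − Δ_(i-1)) read
  1·σ_0 + 4·σ_1 + 1·σ_2 = 6(Δ_1 - Δ_0) = 24
  1·σ_1 + 4·σ_2 + 1·σ_3 = 6(Δ_2 - Δ_1) = 6
Natural end conditions: σ_0 = σ_3 = 0.
Solving the tridiagonal system: σ_0 = 0, σ_1 = 6, σ_2 = 0, σ_3 = 0.
On [3, 4], S(x) = 1 - 4·(x - 3) + 3·(x - 3)² - 1·(x - 3)³.
With (x - 3) = 1/2: S(7/2) = -3/8.

-0.3750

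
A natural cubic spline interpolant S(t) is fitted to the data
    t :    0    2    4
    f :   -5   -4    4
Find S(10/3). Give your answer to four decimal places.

Write σ_i for S''(x_i). With h_i = 2, 2 and divided differences Δ_i = 1/2, 4, the continuity of S' gives the tridiagonal system
  2·σ_0 + 8·σ_1 + 2·σ_2 = 6(Δ_1 - Δ_0) = 21
Natural end conditions: σ_0 = σ_2 = 0.
Solving: σ_0 = 0, σ_1 = 21/8, σ_2 = 0.
On [2, 4], S(t) = -4 + 9/4·(t - 2) + 21/16·(t - 2)² - 7/32·(t - 2)³.
With (t - 2) = 4/3: S(10/3) = 22/27.

0.8148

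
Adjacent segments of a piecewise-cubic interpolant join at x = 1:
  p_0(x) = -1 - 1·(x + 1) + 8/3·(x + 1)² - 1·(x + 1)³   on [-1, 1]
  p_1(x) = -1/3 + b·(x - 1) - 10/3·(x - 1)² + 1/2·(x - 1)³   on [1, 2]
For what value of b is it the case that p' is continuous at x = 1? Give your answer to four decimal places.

-2.3333

p_0'(x) = -1 + 16/3·(x + 1) - 3·(x + 1)², so p_0'(1) = -7/3. On the right, p_1'(1) = b, so b = -7/3.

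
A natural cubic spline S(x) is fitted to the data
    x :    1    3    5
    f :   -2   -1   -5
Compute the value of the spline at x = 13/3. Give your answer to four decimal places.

Let M_i = S''(x_i). Step sizes h_i = 2, 2; slopes of the chords Δ_i = (y_(i+1) - y_i)/h_i = 1/2, -2.
  2·M_0 + 8·M_1 + 2·M_2 = 6(Δ_1 - Δ_0) = -15
Natural end conditions: M_0 = M_2 = 0.
Forward elimination and back-substitution give M_0 = 0, M_1 = -15/8, M_2 = 0.
On [3, 5], S(x) = -1 - 3/4·(x - 3) - 15/16·(x - 3)² + 5/32·(x - 3)³.
With (x - 3) = 4/3: S(13/3) = -89/27.

-3.2963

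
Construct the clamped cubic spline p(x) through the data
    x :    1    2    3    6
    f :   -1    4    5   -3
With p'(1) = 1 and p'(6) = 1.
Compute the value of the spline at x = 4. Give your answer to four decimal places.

Let m_i = p''(x_i). Step sizes h_i = 1, 1, 3; slopes of the chords Δ_i = (y_(i+1) - y_i)/h_i = 5, 1, -8/3.
  1·m_0 + 4·m_1 + 1·m_2 = 6(Δ_1 - Δ_0) = -24
  1·m_1 + 8·m_2 + 3·m_3 = 6(Δ_2 - Δ_1) = -22
Clamped end conditions give two more equations: 2h_0·m_0 + h_0·m_1 = 6(Δ_0 - p'(1)) = 24 and h_2·m_2 + 2h_2·m_3 = 6(p'(6) - Δ_2) = 22.
Solving: m_0 = 482/29, m_1 = -268/29, m_2 = -106/29, m_3 = 478/87.
On [3, 6], p(x) = 5 - 51/29·(x - 3) - 53/29·(x - 3)² + 398/783·(x - 3)³.
With (x - 3) = 1: p(4) = 1505/783.

1.9221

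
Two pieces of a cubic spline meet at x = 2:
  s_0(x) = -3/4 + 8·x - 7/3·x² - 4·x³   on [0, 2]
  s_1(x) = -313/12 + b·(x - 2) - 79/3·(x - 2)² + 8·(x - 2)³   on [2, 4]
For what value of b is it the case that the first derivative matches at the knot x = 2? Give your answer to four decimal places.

-49.3333

s_0'(x) = 8 - 14/3·x - 12·x², so s_0'(2) = -148/3. On the right, s_1'(2) = b, so b = -148/3.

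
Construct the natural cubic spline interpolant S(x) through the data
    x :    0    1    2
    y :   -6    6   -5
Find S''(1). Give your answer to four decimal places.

-34.5000

Write m_i for S''(x_i). With h_i = 1, 1 and divided differences Δ_i = 12, -11, the continuity of S' gives the tridiagonal system
  1·m_0 + 4·m_1 + 1·m_2 = 6(Δ_1 - Δ_0) = -138
Natural end conditions: m_0 = m_2 = 0.
Forward elimination and back-substitution give m_0 = 0, m_1 = -69/2, m_2 = 0.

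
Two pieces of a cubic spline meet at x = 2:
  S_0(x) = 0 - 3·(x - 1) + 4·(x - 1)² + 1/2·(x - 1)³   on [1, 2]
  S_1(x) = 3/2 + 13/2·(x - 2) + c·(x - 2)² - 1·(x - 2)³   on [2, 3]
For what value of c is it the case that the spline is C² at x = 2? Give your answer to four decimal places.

5.5000

S_0''(x) = 8 + 3·(x - 1), so S_0''(2) = 11. On the right, S_1''(2) = 2c, so c = 11/2.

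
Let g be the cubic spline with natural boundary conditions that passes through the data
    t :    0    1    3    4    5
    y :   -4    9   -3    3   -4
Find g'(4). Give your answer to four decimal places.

1.6230

Put M_i = g'' at the i-th knot. Here h = (1, 2, 1, 1) and Δ = (13, -6, 6, -7), so the interior equations h_(i-1)·M_(i-1) + 2(h_(i-1)+h_i)·M_i + h_i·M_(i+1) = 6(Δ_i − Δ_(i-1)) read
  1·M_0 + 6·M_1 + 2·M_2 = 6(Δ_1 - Δ_0) = -114
  2·M_1 + 6·M_2 + 1·M_3 = 6(Δ_2 - Δ_1) = 72
  1·M_2 + 4·M_3 + 1·M_4 = 6(Δ_3 - Δ_2) = -78
Natural end conditions: M_0 = M_4 = 0.
Solving: M_0 = 0, M_1 = -1677/61, M_2 = 1554/61, M_3 = -1578/61, M_4 = 0.
On [4, 5], g'(t) = b_3 + 2c_3·(t - 4) + 3d_3·(t - 4)² with b_3 = Δ_3 - h_3(2M_3 + M_4)/6 = 99/61, c_3 = M_3/2 = -789/61, d_3 = (M_4 - M_3)/(6h_3) = 263/61. So g'(4) = 99/61.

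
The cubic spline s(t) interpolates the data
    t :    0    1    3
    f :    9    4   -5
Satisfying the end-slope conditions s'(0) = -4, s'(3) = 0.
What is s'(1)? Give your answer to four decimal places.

Put M_i = s'' at the i-th knot. Here h = (1, 2) and Δ = (-5, -9/2), so the interior equations h_(i-1)·M_(i-1) + 2(h_(i-1)+h_i)·M_i + h_i·M_(i+1) = 6(Δ_i − Δ_(i-1)) read
  1·M_0 + 6·M_1 + 2·M_2 = 6(Δ_1 - Δ_0) = 3
Clamped end conditions give two more equations: 2h_0·M_0 + h_0·M_1 = 6(Δ_0 - s'(0)) = -6 and h_1·M_1 + 2h_1·M_2 = 6(s'(3) - Δ_1) = 27.
Forward elimination and back-substitution give M_0 = -13/6, M_1 = -5/3, M_2 = 91/12.
On [1, 3], s'(t) = b_1 + 2c_1·(t - 1) + 3d_1·(t - 1)² with b_1 = Δ_1 - h_1(2M_1 + M_2)/6 = -71/12, c_1 = M_1/2 = -5/6, d_1 = (M_2 - M_1)/(6h_1) = 37/48. So s'(1) = -71/12.

-5.9167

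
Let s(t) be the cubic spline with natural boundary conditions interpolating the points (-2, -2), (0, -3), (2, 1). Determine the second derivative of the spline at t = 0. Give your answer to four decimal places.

1.8750

With M_i denoting the second derivative at x_i, h_i = 2, 2, and Δ_i = (y_(i+1) − y_i)/h_i = -1/2, 2:
  2·M_0 + 8·M_1 + 2·M_2 = 6(Δ_1 - Δ_0) = 15
Natural end conditions: M_0 = M_2 = 0.
Hence M_0 = 0, M_1 = 15/8, M_2 = 0.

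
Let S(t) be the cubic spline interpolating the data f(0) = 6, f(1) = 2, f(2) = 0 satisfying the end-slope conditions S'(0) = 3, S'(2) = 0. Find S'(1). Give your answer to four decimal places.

Write M_i for S''(x_i). With h_i = 1, 1 and divided differences Δ_i = -4, -2, the continuity of S' gives the tridiagonal system
  1·M_0 + 4·M_1 + 1·M_2 = 6(Δ_1 - Δ_0) = 12
Clamped end conditions give two more equations: 2h_0·M_0 + h_0·M_1 = 6(Δ_0 - S'(0)) = -42 and h_1·M_1 + 2h_1·M_2 = 6(S'(2) - Δ_1) = 12.
Solving: M_0 = -51/2, M_1 = 9, M_2 = 3/2.
On [1, 2], S'(t) = b_1 + 2c_1·(t - 1) + 3d_1·(t - 1)² with b_1 = Δ_1 - h_1(2M_1 + M_2)/6 = -21/4, c_1 = M_1/2 = 9/2, d_1 = (M_2 - M_1)/(6h_1) = -5/4. So S'(1) = -21/4.

-5.2500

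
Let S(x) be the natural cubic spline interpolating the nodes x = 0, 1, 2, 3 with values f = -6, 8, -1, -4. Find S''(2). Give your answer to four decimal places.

18.8000

Put m_i = S'' at the i-th knot. Here h = (1, 1, 1) and Δ = (14, -9, -3), so the interior equations h_(i-1)·m_(i-1) + 2(h_(i-1)+h_i)·m_i + h_i·m_(i+1) = 6(Δ_i − Δ_(i-1)) read
  1·m_0 + 4·m_1 + 1·m_2 = 6(Δ_1 - Δ_0) = -138
  1·m_1 + 4·m_2 + 1·m_3 = 6(Δ_2 - Δ_1) = 36
Natural end conditions: m_0 = m_3 = 0.
Forward elimination and back-substitution give m_0 = 0, m_1 = -196/5, m_2 = 94/5, m_3 = 0.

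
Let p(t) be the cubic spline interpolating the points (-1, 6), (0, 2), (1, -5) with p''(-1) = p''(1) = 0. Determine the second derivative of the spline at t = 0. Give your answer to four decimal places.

-4.5000

With m_i denoting the second derivative at x_i, h_i = 1, 1, and Δ_i = (y_(i+1) − y_i)/h_i = -4, -7:
  1·m_0 + 4·m_1 + 1·m_2 = 6(Δ_1 - Δ_0) = -18
Natural end conditions: m_0 = m_2 = 0.
Solving the tridiagonal system: m_0 = 0, m_1 = -9/2, m_2 = 0.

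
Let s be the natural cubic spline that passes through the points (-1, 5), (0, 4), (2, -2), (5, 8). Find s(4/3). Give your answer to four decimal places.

-0.4198

Put M_i = s'' at the i-th knot. Here h = (1, 2, 3) and Δ = (-1, -3, 10/3), so the interior equations h_(i-1)·M_(i-1) + 2(h_(i-1)+h_i)·M_i + h_i·M_(i+1) = 6(Δ_i − Δ_(i-1)) read
  1·M_0 + 6·M_1 + 2·M_2 = 6(Δ_1 - Δ_0) = -12
  2·M_1 + 10·M_2 + 3·M_3 = 6(Δ_2 - Δ_1) = 38
Natural end conditions: M_0 = M_3 = 0.
Solving: M_0 = 0, M_1 = -7/2, M_2 = 9/2, M_3 = 0.
On [0, 2], s(t) = 4 - 13/6·t - 7/4·t² + 2/3·t³.
With t = 4/3: s(4/3) = -34/81.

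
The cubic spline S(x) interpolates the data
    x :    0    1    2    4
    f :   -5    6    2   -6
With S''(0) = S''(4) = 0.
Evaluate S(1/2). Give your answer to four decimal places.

Let M_i = S''(x_i). Step sizes h_i = 1, 1, 2; slopes of the chords Δ_i = (y_(i+1) - y_i)/h_i = 11, -4, -4.
  1·M_0 + 4·M_1 + 1·M_2 = 6(Δ_1 - Δ_0) = -90
  1·M_1 + 6·M_2 + 2·M_3 = 6(Δ_2 - Δ_1) = 0
Natural end conditions: M_0 = M_3 = 0.
Forward elimination and back-substitution give M_0 = 0, M_1 = -540/23, M_2 = 90/23, M_3 = 0.
On [0, 1], S(x) = -5 + 343/23·x + 0·x² - 90/23·x³.
With x = 1/2: S(1/2) = 181/92.

1.9674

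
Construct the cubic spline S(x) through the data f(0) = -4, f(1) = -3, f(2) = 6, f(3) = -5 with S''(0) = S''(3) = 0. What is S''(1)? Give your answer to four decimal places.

Write σ_i for S''(x_i). With h_i = 1, 1, 1 and divided differences Δ_i = 1, 9, -11, the continuity of S' gives the tridiagonal system
  1·σ_0 + 4·σ_1 + 1·σ_2 = 6(Δ_1 - Δ_0) = 48
  1·σ_1 + 4·σ_2 + 1·σ_3 = 6(Δ_2 - Δ_1) = -120
Natural end conditions: σ_0 = σ_3 = 0.
Solving the tridiagonal system: σ_0 = 0, σ_1 = 104/5, σ_2 = -176/5, σ_3 = 0.

20.8000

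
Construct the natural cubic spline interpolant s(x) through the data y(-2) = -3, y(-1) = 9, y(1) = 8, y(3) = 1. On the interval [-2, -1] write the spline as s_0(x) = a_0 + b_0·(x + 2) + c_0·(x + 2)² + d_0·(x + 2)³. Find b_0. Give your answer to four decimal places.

Put M_i = s'' at the i-th knot. Here h = (1, 2, 2) and Δ = (12, -1/2, -7/2), so the interior equations h_(i-1)·M_(i-1) + 2(h_(i-1)+h_i)·M_i + h_i·M_(i+1) = 6(Δ_i − Δ_(i-1)) read
  1·M_0 + 6·M_1 + 2·M_2 = 6(Δ_1 - Δ_0) = -75
  2·M_1 + 8·M_2 + 2·M_3 = 6(Δ_2 - Δ_1) = -18
Natural end conditions: M_0 = M_3 = 0.
Forward elimination and back-substitution give M_0 = 0, M_1 = -141/11, M_2 = 21/22, M_3 = 0.
On [-2, -1], with s_0(x) = a_0 + b_0·(x + 2) + c_0·(x + 2)² + d_0·(x + 2)³: c_0 = M_0/2 = 0, d_0 = (M_1 - M_0)/(6h_0) = -47/22, b_0 = Δ_0 - h_0(2M_0 + M_1)/6 = 311/22.

14.1364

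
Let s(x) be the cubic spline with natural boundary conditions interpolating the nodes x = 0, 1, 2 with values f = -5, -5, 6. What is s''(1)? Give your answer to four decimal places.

16.5000

Write M_i for s''(x_i). With h_i = 1, 1 and divided differences Δ_i = 0, 11, the continuity of s' gives the tridiagonal system
  1·M_0 + 4·M_1 + 1·M_2 = 6(Δ_1 - Δ_0) = 66
Natural end conditions: M_0 = M_2 = 0.
Hence M_0 = 0, M_1 = 33/2, M_2 = 0.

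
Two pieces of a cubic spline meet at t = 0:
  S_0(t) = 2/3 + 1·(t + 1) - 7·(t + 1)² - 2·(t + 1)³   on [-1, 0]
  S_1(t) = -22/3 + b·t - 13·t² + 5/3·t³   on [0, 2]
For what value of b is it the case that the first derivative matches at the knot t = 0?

-19

S_0'(t) = 1 - 14·(t + 1) - 6·(t + 1)², so S_0'(0) = -19. On the right, S_1'(0) = b, so b = -19.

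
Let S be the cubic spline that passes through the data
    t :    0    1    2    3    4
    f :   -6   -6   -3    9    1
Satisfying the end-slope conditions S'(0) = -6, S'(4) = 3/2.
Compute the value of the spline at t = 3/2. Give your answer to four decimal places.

-5.7556

Write M_i for S''(x_i). With h_i = 1, 1, 1, 1 and divided differences Δ_i = 0, 3, 12, -8, the continuity of S' gives the tridiagonal system
  1·M_0 + 4·M_1 + 1·M_2 = 6(Δ_1 - Δ_0) = 18
  1·M_1 + 4·M_2 + 1·M_3 = 6(Δ_2 - Δ_1) = 54
  1·M_2 + 4·M_3 + 1·M_4 = 6(Δ_3 - Δ_2) = -120
Clamped end conditions give two more equations: 2h_0·M_0 + h_0·M_1 = 6(Δ_0 - S'(0)) = 36 and h_3·M_3 + 2h_3·M_4 = 6(S'(4) - Δ_3) = 57.
Forward elimination and back-substitution give M_0 = 1233/56, M_1 = -225/28, M_2 = 225/8, M_3 = -1413/28, M_4 = 3009/56.
On [1, 2], S(t) = -6 + 111/112·(t - 1) - 225/56·(t - 1)² + 675/112·(t - 1)³.
With (t - 1) = 1/2: S(3/2) = -5157/896.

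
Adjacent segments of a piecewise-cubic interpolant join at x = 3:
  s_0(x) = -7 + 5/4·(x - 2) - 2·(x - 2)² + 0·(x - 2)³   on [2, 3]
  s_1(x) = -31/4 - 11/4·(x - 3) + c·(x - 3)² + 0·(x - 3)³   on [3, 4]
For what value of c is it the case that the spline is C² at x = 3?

s_0''(x) = -4 + 0·(x - 2), so s_0''(3) = -4. On the right, s_1''(3) = 2c, so c = -2.

-2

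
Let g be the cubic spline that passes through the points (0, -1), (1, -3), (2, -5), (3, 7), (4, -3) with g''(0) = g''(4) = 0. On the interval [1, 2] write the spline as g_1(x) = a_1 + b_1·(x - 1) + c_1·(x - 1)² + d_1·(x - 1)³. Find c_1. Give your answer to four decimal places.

-4.1786

Let M_i = g''(x_i). Step sizes h_i = 1, 1, 1, 1; slopes of the chords Δ_i = (y_(i+1) - y_i)/h_i = -2, -2, 12, -10.
  1·M_0 + 4·M_1 + 1·M_2 = 6(Δ_1 - Δ_0) = 0
  1·M_1 + 4·M_2 + 1·M_3 = 6(Δ_2 - Δ_1) = 84
  1·M_2 + 4·M_3 + 1·M_4 = 6(Δ_3 - Δ_2) = -132
Natural end conditions: M_0 = M_4 = 0.
Solving: M_0 = 0, M_1 = -117/14, M_2 = 234/7, M_3 = -579/14, M_4 = 0.
On [1, 2], with g_1(x) = a_1 + b_1·(x - 1) + c_1·(x - 1)² + d_1·(x - 1)³: c_1 = M_1/2 = -117/28, d_1 = (M_2 - M_1)/(6h_1) = 195/28, b_1 = Δ_1 - h_1(2M_1 + M_2)/6 = -67/14.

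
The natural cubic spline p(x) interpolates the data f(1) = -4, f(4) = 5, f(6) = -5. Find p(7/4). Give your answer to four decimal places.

-0.0625

Let σ_i = p''(x_i). Step sizes h_i = 3, 2; slopes of the chords Δ_i = (y_(i+1) - y_i)/h_i = 3, -5.
  3·σ_0 + 10·σ_1 + 2·σ_2 = 6(Δ_1 - Δ_0) = -48
Natural end conditions: σ_0 = σ_2 = 0.
Forward elimination and back-substitution give σ_0 = 0, σ_1 = -24/5, σ_2 = 0.
On [1, 4], p(x) = -4 + 27/5·(x - 1) + 0·(x - 1)² - 4/15·(x - 1)³.
With (x - 1) = 3/4: p(7/4) = -1/16.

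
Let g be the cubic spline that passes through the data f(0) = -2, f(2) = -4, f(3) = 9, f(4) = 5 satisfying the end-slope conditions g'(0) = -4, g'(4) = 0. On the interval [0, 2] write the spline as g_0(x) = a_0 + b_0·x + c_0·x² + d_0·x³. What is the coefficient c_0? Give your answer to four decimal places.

With M_i denoting the second derivative at x_i, h_i = 2, 1, 1, and Δ_i = (y_(i+1) − y_i)/h_i = -1, 13, -4:
  2·M_0 + 6·M_1 + 1·M_2 = 6(Δ_1 - Δ_0) = 84
  1·M_1 + 4·M_2 + 1·M_3 = 6(Δ_2 - Δ_1) = -102
Clamped end conditions give two more equations: 2h_0·M_0 + h_0·M_1 = 6(Δ_0 - g'(0)) = 18 and h_2·M_2 + 2h_2·M_3 = 6(g'(4) - Δ_2) = 24.
Solving the tridiagonal system: M_0 = -76/11, M_1 = 251/11, M_2 = -430/11, M_3 = 347/11.
On [0, 2], with g_0(x) = a_0 + b_0·x + c_0·x² + d_0·x³: c_0 = M_0/2 = -38/11, d_0 = (M_1 - M_0)/(6h_0) = 109/44, b_0 = Δ_0 - h_0(2M_0 + M_1)/6 = -4.

-3.4545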